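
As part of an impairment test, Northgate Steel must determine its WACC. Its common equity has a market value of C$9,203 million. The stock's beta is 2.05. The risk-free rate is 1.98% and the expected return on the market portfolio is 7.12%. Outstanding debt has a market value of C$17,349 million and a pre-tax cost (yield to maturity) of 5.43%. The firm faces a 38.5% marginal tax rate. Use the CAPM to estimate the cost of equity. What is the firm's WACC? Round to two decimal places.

6.52%

Market risk premium = 7.12% − 1.98% = 5.14%.
Cost of equity via CAPM: Re = 1.98% + 2.05 × 5.14% = 12.5170%.
Total capital V = 9203 + 17349 = 26552.
Equity: weight = 9203/26552 = 0.3466; cost = 12.517%.
Debt: weight = 17349/26552 = 0.6534; after-tax cost = 5.43% × (1 − 38.5%) = 3.3394%.
WACC = 0.3466 × 12.5170% + 0.6534 × 3.3394% = 6.5204%.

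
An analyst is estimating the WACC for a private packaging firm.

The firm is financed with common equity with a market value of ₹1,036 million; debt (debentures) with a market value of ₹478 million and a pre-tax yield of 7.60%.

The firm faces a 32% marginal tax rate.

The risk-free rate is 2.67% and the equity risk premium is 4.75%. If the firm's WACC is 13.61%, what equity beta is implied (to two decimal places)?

3.12

Total capital V = 1036 + 478 = 1514.
Equity weight = 1036/1514 = 0.6843.
Debentures weight = 478/1514 = 0.3157.
Debt contribution = 0.3157 × 7.6% × (1 − 32%) = 1.6316%.
Required equity contribution = 13.61% − 1.6316% = 11.9784%  ⇒  Re = 17.5051%.
CAPM: 17.5051% = 2.67% + β × 4.75%  ⇒  β = 3.1232.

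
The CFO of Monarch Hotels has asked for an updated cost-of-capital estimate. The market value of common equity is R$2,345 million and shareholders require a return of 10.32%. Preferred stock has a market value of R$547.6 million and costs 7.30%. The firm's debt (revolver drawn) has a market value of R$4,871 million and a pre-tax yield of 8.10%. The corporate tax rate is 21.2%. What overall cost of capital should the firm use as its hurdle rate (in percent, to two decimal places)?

Total capital V = 2345 + 547.6 + 4871 = 7763.6.
Equity: weight = 2345/7763.6 = 0.3021; cost = 10.32%.
Preferred: weight = 547.6/7763.6 = 0.0705; cost = 7.3%.
Revolver drawn: weight = 4871/7763.6 = 0.6274; after-tax cost = 8.1% × (1 − 21.2%) = 6.3828%.
WACC = 0.3021 × 10.3200% + 0.0705 × 7.3000% + 0.6274 × 6.3828% = 7.6367%.

7.64%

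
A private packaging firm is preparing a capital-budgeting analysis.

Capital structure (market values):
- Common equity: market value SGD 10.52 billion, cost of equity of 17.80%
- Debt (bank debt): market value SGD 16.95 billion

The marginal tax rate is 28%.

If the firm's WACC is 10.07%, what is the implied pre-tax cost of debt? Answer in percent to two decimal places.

Total capital V = 10.52 + 16.95 = 27.47.
Equity weight = 10.52/27.47 = 0.3830.
Bank debt weight = 16.95/27.47 = 0.6170.
Equity contribution = 0.3830 × 17.8% = 6.8167%.
Remaining for debt = 10.07% − 6.8167% = 3.2533%.
Rd × (1 − 28%) × 0.6170 = 3.2533%  ⇒  Rd = 7.3228%.

7.32%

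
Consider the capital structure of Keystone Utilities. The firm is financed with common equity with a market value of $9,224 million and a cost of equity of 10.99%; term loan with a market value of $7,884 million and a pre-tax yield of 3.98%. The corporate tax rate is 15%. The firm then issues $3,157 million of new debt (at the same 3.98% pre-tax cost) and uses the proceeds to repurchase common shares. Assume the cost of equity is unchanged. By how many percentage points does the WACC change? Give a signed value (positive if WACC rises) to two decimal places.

-1.40 pp

Current WACC:
Total capital V = 9224 + 7884 = 17108.
Equity: weight = 9224/17108 = 0.5392; cost = 10.99%.
Term loan: weight = 7884/17108 = 0.4608; after-tax cost = 3.98% × (1 − 15%) = 3.3830%.
WACC = 0.5392 × 10.9900% + 0.4608 × 3.3830% = 7.4844%.
After the change:
Total capital V = 6067 + 11041 = 17108.
Equity: weight = 6067/17108 = 0.3546; cost = 10.99%.
Term loan: weight = 11041/17108 = 0.6454; after-tax cost = 3.98% × (1 − 15%) = 3.3830%.
WACC = 0.3546 × 10.9900% + 0.6454 × 3.3830% = 6.0807%.
Change in WACC = 6.0807% − 7.4844% = -1.4037 pp.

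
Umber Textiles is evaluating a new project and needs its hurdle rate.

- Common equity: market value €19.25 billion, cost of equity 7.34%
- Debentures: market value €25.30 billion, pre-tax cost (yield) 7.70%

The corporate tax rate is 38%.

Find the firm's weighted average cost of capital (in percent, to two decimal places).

Total capital V = 19.25 + 25.3 = 44.55.
Equity: weight = 19.25/44.55 = 0.4321; cost = 7.34%.
Debentures: weight = 25.3/44.55 = 0.5679; after-tax cost = 7.7% × (1 − 38%) = 4.7740%.
WACC = 0.4321 × 7.3400% + 0.5679 × 4.7740% = 5.8828%.

5.88%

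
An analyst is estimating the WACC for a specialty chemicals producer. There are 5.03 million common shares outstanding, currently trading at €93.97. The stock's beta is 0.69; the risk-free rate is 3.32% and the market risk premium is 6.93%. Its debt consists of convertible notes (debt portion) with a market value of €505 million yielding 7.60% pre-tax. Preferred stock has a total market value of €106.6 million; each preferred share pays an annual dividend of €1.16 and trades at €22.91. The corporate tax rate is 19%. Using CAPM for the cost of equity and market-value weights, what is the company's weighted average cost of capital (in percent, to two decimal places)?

6.90%

Cost of equity via CAPM: Re = 3.32% + 0.69 × 6.93% = 8.1017%.
Cost of preferred: Rp = 1.16 / 22.91 = 5.0633%.
Market value of equity E = 93.97 × 5.03m = 472.6691m.
Total capital V = 472.6691 + 106.6 + 505 = 1084.2691.
Equity: weight = 472.6691/1084.2691 = 0.4359; cost = 8.1017%.
Preferred: weight = 106.6/1084.2691 = 0.0983; cost = 5.0633%.
Convertible notes (debt portion): weight = 505/1084.2691 = 0.4658; after-tax cost = 7.6% × (1 − 19%) = 6.1560%.
WACC = 0.4359 × 8.1017% + 0.0983 × 5.0633% + 0.4658 × 6.1560% = 6.8968%.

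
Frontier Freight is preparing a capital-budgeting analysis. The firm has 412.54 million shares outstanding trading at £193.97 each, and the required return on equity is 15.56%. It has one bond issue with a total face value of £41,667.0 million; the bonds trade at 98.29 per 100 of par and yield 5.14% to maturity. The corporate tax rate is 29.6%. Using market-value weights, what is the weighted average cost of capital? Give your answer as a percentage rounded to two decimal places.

11.52%

Market value of equity E = 193.97 × 412.54m = 80020.3838m. Market value of debt D = 41667m × 98.29/100 = 40954.4943m.
Total capital V = 80020.3838 + 40954.4943 = 120974.8781.
Equity: weight = 80020.3838/120974.8781 = 0.6615; cost = 15.56%.
Bonds outstanding: weight = 40954.4943/120974.8781 = 0.3385; after-tax cost = 5.14% × (1 − 29.6%) = 3.6186%.
WACC = 0.6615 × 15.5600% + 0.3385 × 3.6186% = 11.5174%.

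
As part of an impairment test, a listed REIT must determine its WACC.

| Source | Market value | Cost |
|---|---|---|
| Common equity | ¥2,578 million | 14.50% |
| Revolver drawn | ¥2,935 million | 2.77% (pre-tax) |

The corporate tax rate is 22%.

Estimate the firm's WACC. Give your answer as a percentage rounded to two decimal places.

Total capital V = 2578 + 2935 = 5513.
Equity: weight = 2578/5513 = 0.4676; cost = 14.5%.
Revolver drawn: weight = 2935/5513 = 0.5324; after-tax cost = 2.77% × (1 − 22%) = 2.1606%.
WACC = 0.4676 × 14.5000% + 0.5324 × 2.1606% = 7.9308%.

7.93%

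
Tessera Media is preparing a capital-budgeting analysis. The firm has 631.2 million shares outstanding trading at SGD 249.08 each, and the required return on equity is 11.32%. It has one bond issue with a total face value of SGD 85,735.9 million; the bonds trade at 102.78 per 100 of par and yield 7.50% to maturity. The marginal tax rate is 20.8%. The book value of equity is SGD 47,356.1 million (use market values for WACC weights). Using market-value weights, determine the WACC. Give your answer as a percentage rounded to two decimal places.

Market value of equity E = 249.08 × 631.2m = 157219.296m. Market value of debt D = 85735.9m × 102.78/100 = 88119.35802m.
Total capital V = 157219.296 + 88119.35802 = 245338.65402.
Equity: weight = 157219.296/245338.65402 = 0.6408; cost = 11.32%.
Bonds outstanding: weight = 88119.35802/245338.65402 = 0.3592; after-tax cost = 7.5% × (1 − 20.8%) = 5.9400%.
WACC = 0.6408 × 11.3200% + 0.3592 × 5.9400% = 9.3876%.

9.39%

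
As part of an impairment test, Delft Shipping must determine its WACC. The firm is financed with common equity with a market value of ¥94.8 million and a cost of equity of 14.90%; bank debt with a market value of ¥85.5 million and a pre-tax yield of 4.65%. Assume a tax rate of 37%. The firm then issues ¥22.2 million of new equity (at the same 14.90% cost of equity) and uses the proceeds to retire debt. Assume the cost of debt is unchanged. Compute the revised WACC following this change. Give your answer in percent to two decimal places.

After the change:
Total capital V = 117 + 63.3 = 180.3.
Equity: weight = 117/180.3 = 0.6489; cost = 14.9%.
Bank debt: weight = 63.3/180.3 = 0.3511; after-tax cost = 4.65% × (1 − 37%) = 2.9295%.
WACC = 0.6489 × 14.9000% + 0.3511 × 2.9295% = 10.6974%.

10.70%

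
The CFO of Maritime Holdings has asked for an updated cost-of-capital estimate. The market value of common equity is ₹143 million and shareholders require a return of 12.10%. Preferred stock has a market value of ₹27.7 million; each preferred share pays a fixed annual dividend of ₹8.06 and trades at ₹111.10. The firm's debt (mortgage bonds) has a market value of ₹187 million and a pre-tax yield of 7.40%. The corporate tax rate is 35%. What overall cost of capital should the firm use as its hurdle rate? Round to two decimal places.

Cost of preferred: Rp = 8.06 / 111.1 = 7.2547%.
Total capital V = 143 + 27.7 + 187 = 357.7.
Equity: weight = 143/357.7 = 0.3998; cost = 12.1%.
Preferred: weight = 27.7/357.7 = 0.0774; cost = 7.2547%.
Mortgage bonds: weight = 187/357.7 = 0.5228; after-tax cost = 7.4% × (1 − 35%) = 4.8100%.
WACC = 0.3998 × 12.1000% + 0.0774 × 7.2547% + 0.5228 × 4.8100% = 7.9137%.

7.91%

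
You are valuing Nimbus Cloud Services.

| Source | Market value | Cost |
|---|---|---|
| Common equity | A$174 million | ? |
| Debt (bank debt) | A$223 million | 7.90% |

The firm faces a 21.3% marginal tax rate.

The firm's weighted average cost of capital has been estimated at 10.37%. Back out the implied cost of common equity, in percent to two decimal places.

Total capital V = 174 + 223 = 397.
Equity weight = 174/397 = 0.4383.
Bank debt weight = 223/397 = 0.5617.
Debt contribution = 0.5617 × 7.9% × (1 − 21.3%) = 3.4923%.
Required equity contribution = 10.37% − 3.4923% = 6.8777%.
Re = 6.8777% / 0.4383 = 15.6921%.

15.69%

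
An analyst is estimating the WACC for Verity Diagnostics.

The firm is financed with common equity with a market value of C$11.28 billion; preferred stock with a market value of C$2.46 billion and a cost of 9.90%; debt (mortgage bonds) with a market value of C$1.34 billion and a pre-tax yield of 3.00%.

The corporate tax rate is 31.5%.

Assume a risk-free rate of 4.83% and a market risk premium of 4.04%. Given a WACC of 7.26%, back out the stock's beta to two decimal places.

Total capital V = 11.28 + 2.46 + 1.34 = 15.08.
Equity weight = 11.28/15.08 = 0.7480.
Preferred weight = 2.46/15.08 = 0.1631.
Mortgage bonds weight = 1.34/15.08 = 0.0889.
Debt contribution = 0.0889 × 3% × (1 − 31.5%) = 0.1826%.
Preferred contribution = 0.1631 × 9.9% = 1.6150%.
Required equity contribution = 7.26% − 1.7976% = 5.4624%  ⇒  Re = 7.3026%.
CAPM: 7.3026% = 4.83% + β × 4.04%  ⇒  β = 0.6120.

0.61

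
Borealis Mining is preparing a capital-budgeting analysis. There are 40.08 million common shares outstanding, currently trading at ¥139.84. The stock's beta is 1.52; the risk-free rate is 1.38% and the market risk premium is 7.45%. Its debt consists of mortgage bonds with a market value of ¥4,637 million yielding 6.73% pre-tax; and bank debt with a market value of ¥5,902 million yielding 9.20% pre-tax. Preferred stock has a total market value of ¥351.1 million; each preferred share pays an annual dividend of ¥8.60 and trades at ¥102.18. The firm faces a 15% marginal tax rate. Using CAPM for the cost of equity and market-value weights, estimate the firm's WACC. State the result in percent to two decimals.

8.90%

Cost of equity via CAPM: Re = 1.38% + 1.52 × 7.45% = 12.7040%.
Cost of preferred: Rp = 8.6 / 102.18 = 8.4165%.
Market value of equity E = 139.84 × 40.08m = 5604.7872m.
Total capital V = 5604.7872 + 351.1 + 4637 + 5902 = 16494.8872.
Equity: weight = 5604.7872/16494.8872 = 0.3398; cost = 12.704%.
Preferred: weight = 351.1/16494.8872 = 0.0213; cost = 8.4165%.
Mortgage bonds: weight = 4637/16494.8872 = 0.2811; after-tax cost = 6.73% × (1 − 15%) = 5.7205%.
Bank debt: weight = 5902/16494.8872 = 0.3578; after-tax cost = 9.2% × (1 − 15%) = 7.8200%.
WACC = 0.3398 × 12.7040% + 0.0213 × 8.4165% + 0.2811 × 5.7205% + 0.3578 × 7.8200% = 8.9020%.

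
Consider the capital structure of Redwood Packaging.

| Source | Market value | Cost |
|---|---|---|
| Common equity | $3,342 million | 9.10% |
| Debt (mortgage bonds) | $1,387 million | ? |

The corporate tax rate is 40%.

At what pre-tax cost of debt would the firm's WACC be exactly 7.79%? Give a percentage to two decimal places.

7.72%

Total capital V = 3342 + 1387 = 4729.
Equity weight = 3342/4729 = 0.7067.
Mortgage bonds weight = 1387/4729 = 0.2933.
Equity contribution = 0.7067 × 9.1% = 6.4310%.
Remaining for debt = 7.79% − 6.4310% = 1.3590%.
Rd × (1 − 40%) × 0.2933 = 1.3590%  ⇒  Rd = 7.7226%.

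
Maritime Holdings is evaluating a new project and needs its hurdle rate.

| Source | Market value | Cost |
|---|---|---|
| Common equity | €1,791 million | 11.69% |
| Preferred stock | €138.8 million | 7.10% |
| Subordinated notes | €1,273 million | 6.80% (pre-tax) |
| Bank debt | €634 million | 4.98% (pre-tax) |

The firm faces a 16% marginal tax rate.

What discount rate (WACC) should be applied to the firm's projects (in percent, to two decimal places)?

Total capital V = 1791 + 138.8 + 1273 + 634 = 3836.8.
Equity: weight = 1791/3836.8 = 0.4668; cost = 11.69%.
Preferred: weight = 138.8/3836.8 = 0.0362; cost = 7.1%.
Subordinated notes: weight = 1273/3836.8 = 0.3318; after-tax cost = 6.8% × (1 − 16%) = 5.7120%.
Bank debt: weight = 634/3836.8 = 0.1652; after-tax cost = 4.98% × (1 − 16%) = 4.1832%.
WACC = 0.4668 × 11.6900% + 0.0362 × 7.1000% + 0.3318 × 5.7120% + 0.1652 × 4.1832% = 8.3001%.

8.30%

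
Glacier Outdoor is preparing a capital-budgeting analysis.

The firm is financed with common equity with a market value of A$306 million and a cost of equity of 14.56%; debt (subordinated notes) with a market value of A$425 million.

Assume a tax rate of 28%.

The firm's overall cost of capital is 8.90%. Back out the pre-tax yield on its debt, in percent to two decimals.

6.70%

Total capital V = 306 + 425 = 731.
Equity weight = 306/731 = 0.4186.
Subordinated notes weight = 425/731 = 0.5814.
Equity contribution = 0.4186 × 14.56% = 6.0949%.
Remaining for debt = 8.9% − 6.0949% = 2.8051%.
Rd × (1 − 28%) × 0.5814 = 2.8051%  ⇒  Rd = 6.7011%.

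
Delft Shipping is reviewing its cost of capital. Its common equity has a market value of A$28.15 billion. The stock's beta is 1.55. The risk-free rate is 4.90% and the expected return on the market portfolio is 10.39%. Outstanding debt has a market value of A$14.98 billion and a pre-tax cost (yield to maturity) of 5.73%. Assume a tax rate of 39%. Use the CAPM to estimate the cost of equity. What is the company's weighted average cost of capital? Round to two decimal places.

Market risk premium = 10.39% − 4.9% = 5.49%.
Cost of equity via CAPM: Re = 4.9% + 1.55 × 5.49% = 13.4095%.
Total capital V = 28.15 + 14.98 = 43.13.
Equity: weight = 28.15/43.13 = 0.6527; cost = 13.4095%.
Debt: weight = 14.98/43.13 = 0.3473; after-tax cost = 5.73% × (1 − 39%) = 3.4953%.
WACC = 0.6527 × 13.4095% + 0.3473 × 3.4953% = 9.9661%.

9.97%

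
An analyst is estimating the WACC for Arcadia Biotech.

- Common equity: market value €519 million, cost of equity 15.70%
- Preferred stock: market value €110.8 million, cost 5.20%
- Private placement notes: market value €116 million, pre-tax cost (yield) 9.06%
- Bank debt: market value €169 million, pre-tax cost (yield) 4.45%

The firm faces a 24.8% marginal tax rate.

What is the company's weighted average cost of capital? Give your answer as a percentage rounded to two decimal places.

Total capital V = 519 + 110.8 + 116 + 169 = 914.8.
Equity: weight = 519/914.8 = 0.5673; cost = 15.7%.
Preferred: weight = 110.8/914.8 = 0.1211; cost = 5.2%.
Private placement notes: weight = 116/914.8 = 0.1268; after-tax cost = 9.06% × (1 − 24.8%) = 6.8131%.
Bank debt: weight = 169/914.8 = 0.1847; after-tax cost = 4.45% × (1 − 24.8%) = 3.3464%.
WACC = 0.5673 × 15.7000% + 0.1211 × 5.2000% + 0.1268 × 6.8131% + 0.1847 × 3.3464% = 11.0192%.

11.02%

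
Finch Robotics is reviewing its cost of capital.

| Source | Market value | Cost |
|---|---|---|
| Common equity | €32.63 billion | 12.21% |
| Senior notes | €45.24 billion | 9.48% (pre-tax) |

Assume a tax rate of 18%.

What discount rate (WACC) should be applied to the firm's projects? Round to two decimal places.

9.63%

Total capital V = 32.63 + 45.24 = 77.87.
Equity: weight = 32.63/77.87 = 0.4190; cost = 12.21%.
Senior notes: weight = 45.24/77.87 = 0.5810; after-tax cost = 9.48% × (1 − 18%) = 7.7736%.
WACC = 0.4190 × 12.2100% + 0.5810 × 7.7736% = 9.6326%.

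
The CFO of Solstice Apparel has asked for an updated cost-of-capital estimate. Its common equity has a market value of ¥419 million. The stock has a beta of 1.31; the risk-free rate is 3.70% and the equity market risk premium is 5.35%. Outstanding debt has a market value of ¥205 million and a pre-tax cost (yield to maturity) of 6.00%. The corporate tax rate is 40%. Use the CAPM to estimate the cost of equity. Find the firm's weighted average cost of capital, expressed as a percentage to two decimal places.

8.37%

Cost of equity via CAPM: Re = 3.7% + 1.31 × 5.35% = 10.7085%.
Total capital V = 419 + 205 = 624.
Equity: weight = 419/624 = 0.6715; cost = 10.7085%.
Debt: weight = 205/624 = 0.3285; after-tax cost = 6% × (1 − 40%) = 3.6000%.
WACC = 0.6715 × 10.7085% + 0.3285 × 3.6000% = 8.3732%.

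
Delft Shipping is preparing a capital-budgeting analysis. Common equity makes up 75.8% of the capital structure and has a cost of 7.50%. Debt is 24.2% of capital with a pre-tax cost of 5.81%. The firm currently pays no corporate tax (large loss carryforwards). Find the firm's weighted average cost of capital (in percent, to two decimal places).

7.09%

After-tax cost of debt = 5.81% × (1 − 0%) = 5.8100%.
WACC = 0.758 × 7.5000% + 0.242 × 5.8100% = 7.0910%.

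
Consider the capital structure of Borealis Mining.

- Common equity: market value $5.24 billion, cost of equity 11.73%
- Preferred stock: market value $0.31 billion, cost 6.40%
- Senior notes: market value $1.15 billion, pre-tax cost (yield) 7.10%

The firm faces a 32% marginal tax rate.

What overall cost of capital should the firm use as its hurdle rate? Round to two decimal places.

Total capital V = 5.24 + 0.31 + 1.15 = 6.7.
Equity: weight = 5.24/6.7 = 0.7821; cost = 11.73%.
Preferred: weight = 0.31/6.7 = 0.0463; cost = 6.4%.
Senior notes: weight = 1.15/6.7 = 0.1716; after-tax cost = 7.1% × (1 − 32%) = 4.8280%.
WACC = 0.7821 × 11.7300% + 0.0463 × 6.4000% + 0.1716 × 4.8280% = 10.2987%.

10.30%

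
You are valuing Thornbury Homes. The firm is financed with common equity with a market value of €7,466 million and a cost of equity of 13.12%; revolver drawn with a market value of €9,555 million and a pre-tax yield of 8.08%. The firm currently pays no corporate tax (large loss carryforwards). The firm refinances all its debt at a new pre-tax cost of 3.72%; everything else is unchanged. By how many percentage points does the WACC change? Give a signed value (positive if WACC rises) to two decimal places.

-2.45 pp

Current WACC:
Total capital V = 7466 + 9555 = 17021.
Equity: weight = 7466/17021 = 0.4386; cost = 13.12%.
Revolver drawn: weight = 9555/17021 = 0.5614; after-tax cost = 8.08% × (1 − 0%) = 8.0800%.
WACC = 0.4386 × 13.1200% + 0.5614 × 8.0800% = 10.2907%.
After the change:
Total capital V = 7466 + 9555 = 17021.
Equity: weight = 7466/17021 = 0.4386; cost = 13.12%.
Revolver drawn: weight = 9555/17021 = 0.5614; after-tax cost = 3.72% × (1 − 0%) = 3.7200%.
WACC = 0.4386 × 13.1200% + 0.5614 × 3.7200% = 7.8432%.
Change in WACC = 7.8432% − 10.2907% = -2.4476 pp.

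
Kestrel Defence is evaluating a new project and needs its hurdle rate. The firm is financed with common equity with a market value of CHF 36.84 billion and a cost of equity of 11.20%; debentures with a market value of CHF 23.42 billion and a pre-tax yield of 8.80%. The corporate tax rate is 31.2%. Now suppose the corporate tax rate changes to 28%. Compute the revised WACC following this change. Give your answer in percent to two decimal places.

9.31%

After the change:
Total capital V = 36.84 + 23.42 = 60.26.
Equity: weight = 36.84/60.26 = 0.6114; cost = 11.2%.
Debentures: weight = 23.42/60.26 = 0.3886; after-tax cost = 8.8% × (1 − 28%) = 6.3360%.
WACC = 0.6114 × 11.2000% + 0.3886 × 6.3360% = 9.3096%.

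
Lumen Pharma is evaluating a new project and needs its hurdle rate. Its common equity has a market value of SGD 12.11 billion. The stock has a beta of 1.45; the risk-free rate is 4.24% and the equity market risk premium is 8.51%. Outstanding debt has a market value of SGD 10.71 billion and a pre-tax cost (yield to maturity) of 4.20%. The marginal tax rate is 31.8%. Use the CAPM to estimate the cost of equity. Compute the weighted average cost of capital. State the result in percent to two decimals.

Cost of equity via CAPM: Re = 4.24% + 1.45 × 8.51% = 16.5795%.
Total capital V = 12.11 + 10.71 = 22.82.
Equity: weight = 12.11/22.82 = 0.5307; cost = 16.5795%.
Debt: weight = 10.71/22.82 = 0.4693; after-tax cost = 4.2% × (1 − 31.8%) = 2.8644%.
WACC = 0.5307 × 16.5795% + 0.4693 × 2.8644% = 10.1427%.

10.14%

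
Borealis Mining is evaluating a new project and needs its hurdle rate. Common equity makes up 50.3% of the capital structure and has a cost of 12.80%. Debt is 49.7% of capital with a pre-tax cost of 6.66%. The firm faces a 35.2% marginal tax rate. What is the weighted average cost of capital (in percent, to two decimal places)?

8.58%

After-tax cost of debt = 6.66% × (1 − 35.2%) = 4.3157%.
WACC = 0.503 × 12.8000% + 0.497 × 4.3157% = 8.5833%.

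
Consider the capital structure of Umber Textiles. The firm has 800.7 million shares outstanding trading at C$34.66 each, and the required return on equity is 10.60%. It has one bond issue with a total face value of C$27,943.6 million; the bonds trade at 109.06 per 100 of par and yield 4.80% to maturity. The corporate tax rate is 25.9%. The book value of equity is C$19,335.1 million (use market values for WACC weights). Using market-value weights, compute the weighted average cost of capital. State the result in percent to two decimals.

6.91%

Market value of equity E = 34.66 × 800.7m = 27752.262m. Market value of debt D = 27943.6m × 109.06/100 = 30475.29016m.
Total capital V = 27752.262 + 30475.29016 = 58227.55216.
Equity: weight = 27752.262/58227.55216 = 0.4766; cost = 10.6%.
Bonds outstanding: weight = 30475.29016/58227.55216 = 0.5234; after-tax cost = 4.8% × (1 − 25.9%) = 3.5568%.
WACC = 0.4766 × 10.6000% + 0.5234 × 3.5568% = 6.9137%.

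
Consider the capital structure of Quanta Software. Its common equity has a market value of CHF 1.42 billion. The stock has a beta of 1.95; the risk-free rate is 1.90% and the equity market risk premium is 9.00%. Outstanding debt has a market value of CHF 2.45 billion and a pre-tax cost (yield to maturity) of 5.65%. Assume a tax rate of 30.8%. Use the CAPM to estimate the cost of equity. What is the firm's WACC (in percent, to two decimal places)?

9.61%

Cost of equity via CAPM: Re = 1.9% + 1.95 × 9.0% = 19.4500%.
Total capital V = 1.42 + 2.45 = 3.87.
Equity: weight = 1.42/3.87 = 0.3669; cost = 19.45%.
Debt: weight = 2.45/3.87 = 0.6331; after-tax cost = 5.65% × (1 − 30.8%) = 3.9098%.
WACC = 0.3669 × 19.4500% + 0.6331 × 3.9098% = 9.6119%.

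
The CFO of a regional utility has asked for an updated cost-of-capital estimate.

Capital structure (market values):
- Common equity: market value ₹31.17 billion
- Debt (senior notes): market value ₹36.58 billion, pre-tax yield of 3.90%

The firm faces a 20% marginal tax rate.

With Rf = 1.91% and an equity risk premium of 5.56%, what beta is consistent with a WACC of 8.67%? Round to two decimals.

2.39

Total capital V = 31.17 + 36.58 = 67.75.
Equity weight = 31.17/67.75 = 0.4601.
Senior notes weight = 36.58/67.75 = 0.5399.
Debt contribution = 0.5399 × 3.9% × (1 − 20%) = 1.6846%.
Required equity contribution = 8.67% − 1.6846% = 6.9854%  ⇒  Re = 15.1833%.
CAPM: 15.1833% = 1.91% + β × 5.56%  ⇒  β = 2.3873.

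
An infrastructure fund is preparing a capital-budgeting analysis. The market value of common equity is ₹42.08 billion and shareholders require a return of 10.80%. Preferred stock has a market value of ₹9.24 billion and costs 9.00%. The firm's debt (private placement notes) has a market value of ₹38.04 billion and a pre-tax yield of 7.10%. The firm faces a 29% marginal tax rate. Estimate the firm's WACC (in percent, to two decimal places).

Total capital V = 42.08 + 9.24 + 38.04 = 89.36.
Equity: weight = 42.08/89.36 = 0.4709; cost = 10.8%.
Preferred: weight = 9.24/89.36 = 0.1034; cost = 9%.
Private placement notes: weight = 38.04/89.36 = 0.4257; after-tax cost = 7.1% × (1 − 29%) = 5.0410%.
WACC = 0.4709 × 10.8000% + 0.1034 × 9.0000% + 0.4257 × 5.0410% = 8.1623%.

8.16%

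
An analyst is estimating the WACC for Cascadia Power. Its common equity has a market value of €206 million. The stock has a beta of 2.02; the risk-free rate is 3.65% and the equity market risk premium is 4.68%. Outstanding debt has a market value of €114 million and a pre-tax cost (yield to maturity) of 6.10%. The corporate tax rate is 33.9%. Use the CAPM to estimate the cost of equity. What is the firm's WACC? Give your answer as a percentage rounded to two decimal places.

Cost of equity via CAPM: Re = 3.65% + 2.02 × 4.68% = 13.1036%.
Total capital V = 206 + 114 = 320.
Equity: weight = 206/320 = 0.6438; cost = 13.1036%.
Debt: weight = 114/320 = 0.3563; after-tax cost = 6.1% × (1 − 33.9%) = 4.0321%.
WACC = 0.6438 × 13.1036% + 0.3563 × 4.0321% = 9.8719%.

9.87%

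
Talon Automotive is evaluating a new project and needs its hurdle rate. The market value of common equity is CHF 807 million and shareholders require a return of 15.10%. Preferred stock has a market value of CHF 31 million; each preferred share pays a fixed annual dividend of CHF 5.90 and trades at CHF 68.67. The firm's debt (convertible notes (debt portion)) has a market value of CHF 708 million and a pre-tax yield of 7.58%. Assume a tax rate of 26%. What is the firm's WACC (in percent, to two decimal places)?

10.62%

Cost of preferred: Rp = 5.9 / 68.67 = 8.5918%.
Total capital V = 807 + 31 + 708 = 1546.
Equity: weight = 807/1546 = 0.5220; cost = 15.1%.
Preferred: weight = 31/1546 = 0.0201; cost = 8.5918%.
Convertible notes (debt portion): weight = 708/1546 = 0.4580; after-tax cost = 7.58% × (1 − 26%) = 5.6092%.
WACC = 0.5220 × 15.1000% + 0.0201 × 8.5918% + 0.4580 × 5.6092% = 10.6231%.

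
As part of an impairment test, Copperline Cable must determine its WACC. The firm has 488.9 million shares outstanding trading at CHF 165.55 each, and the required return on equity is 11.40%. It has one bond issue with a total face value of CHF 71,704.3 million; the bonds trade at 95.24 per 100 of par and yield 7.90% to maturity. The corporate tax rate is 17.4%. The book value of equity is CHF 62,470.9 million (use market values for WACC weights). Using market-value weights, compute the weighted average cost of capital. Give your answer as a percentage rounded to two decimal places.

9.17%

Market value of equity E = 165.55 × 488.9m = 80937.395m. Market value of debt D = 71704.3m × 95.24/100 = 68291.17532m.
Total capital V = 80937.395 + 68291.17532 = 149228.57032.
Equity: weight = 80937.395/149228.57032 = 0.5424; cost = 11.4%.
Bonds outstanding: weight = 68291.17532/149228.57032 = 0.4576; after-tax cost = 7.9% × (1 − 17.4%) = 6.5254%.
WACC = 0.5424 × 11.4000% + 0.4576 × 6.5254% = 9.1692%.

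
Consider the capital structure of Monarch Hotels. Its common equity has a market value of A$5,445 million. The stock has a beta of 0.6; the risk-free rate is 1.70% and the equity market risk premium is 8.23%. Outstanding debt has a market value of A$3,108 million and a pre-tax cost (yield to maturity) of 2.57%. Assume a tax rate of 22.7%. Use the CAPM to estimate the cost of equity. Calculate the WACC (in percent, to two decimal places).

Cost of equity via CAPM: Re = 1.7% + 0.6 × 8.23% = 6.6380%.
Total capital V = 5445 + 3108 = 8553.
Equity: weight = 5445/8553 = 0.6366; cost = 6.638%.
Debt: weight = 3108/8553 = 0.3634; after-tax cost = 2.57% × (1 − 22.7%) = 1.9866%.
WACC = 0.6366 × 6.6380% + 0.3634 × 1.9866% = 4.9478%.

4.95%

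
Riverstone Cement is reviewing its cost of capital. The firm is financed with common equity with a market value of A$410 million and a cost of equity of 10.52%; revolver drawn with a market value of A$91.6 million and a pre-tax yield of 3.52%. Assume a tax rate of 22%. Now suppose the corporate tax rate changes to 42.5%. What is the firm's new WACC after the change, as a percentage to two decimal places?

After the change:
Total capital V = 410 + 91.6 = 501.6.
Equity: weight = 410/501.6 = 0.8174; cost = 10.52%.
Revolver drawn: weight = 91.6/501.6 = 0.1826; after-tax cost = 3.52% × (1 − 42.5%) = 2.0240%.
WACC = 0.8174 × 10.5200% + 0.1826 × 2.0240% = 8.9685%.

8.97%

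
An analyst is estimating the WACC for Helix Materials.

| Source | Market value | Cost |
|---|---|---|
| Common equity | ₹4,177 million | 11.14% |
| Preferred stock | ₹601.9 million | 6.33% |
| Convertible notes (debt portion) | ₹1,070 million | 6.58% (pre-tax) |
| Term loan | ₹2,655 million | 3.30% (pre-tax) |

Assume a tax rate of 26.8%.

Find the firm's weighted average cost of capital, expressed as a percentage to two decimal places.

7.28%

Total capital V = 4177 + 601.9 + 1070 + 2655 = 8503.9.
Equity: weight = 4177/8503.9 = 0.4912; cost = 11.14%.
Preferred: weight = 601.9/8503.9 = 0.0708; cost = 6.33%.
Convertible notes (debt portion): weight = 1070/8503.9 = 0.1258; after-tax cost = 6.58% × (1 − 26.8%) = 4.8166%.
Term loan: weight = 2655/8503.9 = 0.3122; after-tax cost = 3.3% × (1 − 26.8%) = 2.4156%.
WACC = 0.4912 × 11.1400% + 0.0708 × 6.3300% + 0.1258 × 4.8166% + 0.3122 × 2.4156% = 7.2801%.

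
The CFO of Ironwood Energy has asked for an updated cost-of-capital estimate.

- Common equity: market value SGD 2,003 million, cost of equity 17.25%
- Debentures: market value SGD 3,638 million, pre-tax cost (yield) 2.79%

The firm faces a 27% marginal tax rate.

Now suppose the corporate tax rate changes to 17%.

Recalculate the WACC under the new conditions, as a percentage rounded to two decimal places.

7.62%

After the change:
Total capital V = 2003 + 3638 = 5641.
Equity: weight = 2003/5641 = 0.3551; cost = 17.25%.
Debentures: weight = 3638/5641 = 0.6449; after-tax cost = 2.79% × (1 − 17%) = 2.3157%.
WACC = 0.3551 × 17.2500% + 0.6449 × 2.3157% = 7.6186%.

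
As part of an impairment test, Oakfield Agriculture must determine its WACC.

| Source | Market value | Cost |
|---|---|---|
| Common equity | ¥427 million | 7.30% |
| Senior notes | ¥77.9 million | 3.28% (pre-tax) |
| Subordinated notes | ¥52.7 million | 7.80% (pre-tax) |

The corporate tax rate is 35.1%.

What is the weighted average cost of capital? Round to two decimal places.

Total capital V = 427 + 77.9 + 52.7 = 557.6.
Equity: weight = 427/557.6 = 0.7658; cost = 7.3%.
Senior notes: weight = 77.9/557.6 = 0.1397; after-tax cost = 3.28% × (1 − 35.1%) = 2.1287%.
Subordinated notes: weight = 52.7/557.6 = 0.0945; after-tax cost = 7.8% × (1 − 35.1%) = 5.0622%.
WACC = 0.7658 × 7.3000% + 0.1397 × 2.1287% + 0.0945 × 5.0622% = 6.3660%.

6.37%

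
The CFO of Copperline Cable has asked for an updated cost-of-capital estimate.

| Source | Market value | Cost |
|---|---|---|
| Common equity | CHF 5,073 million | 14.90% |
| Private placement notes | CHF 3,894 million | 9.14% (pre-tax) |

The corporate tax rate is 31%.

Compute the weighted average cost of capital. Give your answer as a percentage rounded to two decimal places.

Total capital V = 5073 + 3894 = 8967.
Equity: weight = 5073/8967 = 0.5657; cost = 14.9%.
Private placement notes: weight = 3894/8967 = 0.4343; after-tax cost = 9.14% × (1 − 31%) = 6.3066%.
WACC = 0.5657 × 14.9000% + 0.4343 × 6.3066% = 11.1682%.

11.17%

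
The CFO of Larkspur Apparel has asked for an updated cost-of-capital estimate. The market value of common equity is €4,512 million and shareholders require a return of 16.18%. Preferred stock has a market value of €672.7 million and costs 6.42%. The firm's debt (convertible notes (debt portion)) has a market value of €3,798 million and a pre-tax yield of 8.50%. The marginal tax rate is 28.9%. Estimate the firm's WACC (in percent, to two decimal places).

Total capital V = 4512 + 672.7 + 3798 = 8982.7.
Equity: weight = 4512/8982.7 = 0.5023; cost = 16.18%.
Preferred: weight = 672.7/8982.7 = 0.0749; cost = 6.42%.
Convertible notes (debt portion): weight = 3798/8982.7 = 0.4228; after-tax cost = 8.5% × (1 − 28.9%) = 6.0435%.
WACC = 0.5023 × 16.1800% + 0.0749 × 6.4200% + 0.4228 × 6.0435% = 11.1632%.

11.16%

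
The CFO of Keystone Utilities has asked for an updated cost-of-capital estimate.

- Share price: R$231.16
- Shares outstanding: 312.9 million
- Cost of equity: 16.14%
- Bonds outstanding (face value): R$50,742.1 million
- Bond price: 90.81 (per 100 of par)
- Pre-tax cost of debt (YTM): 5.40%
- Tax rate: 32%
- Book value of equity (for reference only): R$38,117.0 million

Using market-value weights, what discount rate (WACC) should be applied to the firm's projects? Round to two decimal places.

11.29%

Market value of equity E = 231.16 × 312.9m = 72329.964m. Market value of debt D = 50742.1m × 90.81/100 = 46078.90101m.
Total capital V = 72329.964 + 46078.90101 = 118408.86501.
Equity: weight = 72329.964/118408.86501 = 0.6108; cost = 16.14%.
Bonds outstanding: weight = 46078.90101/118408.86501 = 0.3892; after-tax cost = 5.4% × (1 − 32%) = 3.6720%.
WACC = 0.6108 × 16.1400% + 0.3892 × 3.6720% = 11.2881%.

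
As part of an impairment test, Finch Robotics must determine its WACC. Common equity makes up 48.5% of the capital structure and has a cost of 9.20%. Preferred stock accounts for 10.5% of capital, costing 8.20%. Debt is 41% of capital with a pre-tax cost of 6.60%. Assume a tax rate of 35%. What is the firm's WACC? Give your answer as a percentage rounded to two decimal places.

After-tax cost of debt = 6.6% × (1 − 35%) = 4.2900%.
WACC = 0.485 × 9.2000% + 0.105 × 8.2000% + 0.410 × 4.2900% = 7.0819%.

7.08%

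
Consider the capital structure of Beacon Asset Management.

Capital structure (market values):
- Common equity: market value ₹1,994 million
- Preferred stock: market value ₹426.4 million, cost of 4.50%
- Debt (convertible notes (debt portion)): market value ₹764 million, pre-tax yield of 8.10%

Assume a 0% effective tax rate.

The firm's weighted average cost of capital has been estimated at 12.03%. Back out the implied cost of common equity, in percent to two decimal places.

Total capital V = 1994 + 426.4 + 764 = 3184.4.
Equity weight = 1994/3184.4 = 0.6262.
Preferred weight = 426.4/3184.4 = 0.1339.
Convertible notes (debt portion) weight = 764/3184.4 = 0.2399.
Debt contribution = 0.2399 × 8.1% × (1 − 0%) = 1.9433%.
Preferred contribution = 0.1339 × 4.5% = 0.6026%.
Required equity contribution = 12.03% − 2.5459% = 9.4841%.
Re = 9.4841% / 0.6262 = 15.1460%.

15.15%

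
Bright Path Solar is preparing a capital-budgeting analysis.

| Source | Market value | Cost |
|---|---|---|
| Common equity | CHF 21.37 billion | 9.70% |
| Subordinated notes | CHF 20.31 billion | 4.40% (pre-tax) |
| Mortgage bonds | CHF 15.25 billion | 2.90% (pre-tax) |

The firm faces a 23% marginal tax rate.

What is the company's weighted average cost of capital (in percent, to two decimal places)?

Total capital V = 21.37 + 20.31 + 15.25 = 56.93.
Equity: weight = 21.37/56.93 = 0.3754; cost = 9.7%.
Subordinated notes: weight = 20.31/56.93 = 0.3568; after-tax cost = 4.4% × (1 − 23%) = 3.3880%.
Mortgage bonds: weight = 15.25/56.93 = 0.2679; after-tax cost = 2.9% × (1 − 23%) = 2.2330%.
WACC = 0.3754 × 9.7000% + 0.3568 × 3.3880% + 0.2679 × 2.2330% = 5.4480%.

5.45%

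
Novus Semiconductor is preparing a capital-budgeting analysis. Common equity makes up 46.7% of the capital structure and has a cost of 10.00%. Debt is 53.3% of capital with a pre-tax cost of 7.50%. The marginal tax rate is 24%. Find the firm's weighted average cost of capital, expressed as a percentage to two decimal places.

After-tax cost of debt = 7.5% × (1 − 24%) = 5.7000%.
WACC = 0.467 × 10.0000% + 0.533 × 5.7000% = 7.7081%.

7.71%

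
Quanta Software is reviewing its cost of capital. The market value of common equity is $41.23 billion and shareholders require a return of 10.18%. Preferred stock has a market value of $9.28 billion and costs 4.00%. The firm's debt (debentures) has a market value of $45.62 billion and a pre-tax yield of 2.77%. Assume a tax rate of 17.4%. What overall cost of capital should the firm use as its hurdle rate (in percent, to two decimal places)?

5.84%

Total capital V = 41.23 + 9.28 + 45.62 = 96.13.
Equity: weight = 41.23/96.13 = 0.4289; cost = 10.18%.
Preferred: weight = 9.28/96.13 = 0.0965; cost = 4%.
Debentures: weight = 45.62/96.13 = 0.4746; after-tax cost = 2.77% × (1 − 17.4%) = 2.2880%.
WACC = 0.4289 × 10.1800% + 0.0965 × 4.0000% + 0.4746 × 2.2880% = 5.8381%.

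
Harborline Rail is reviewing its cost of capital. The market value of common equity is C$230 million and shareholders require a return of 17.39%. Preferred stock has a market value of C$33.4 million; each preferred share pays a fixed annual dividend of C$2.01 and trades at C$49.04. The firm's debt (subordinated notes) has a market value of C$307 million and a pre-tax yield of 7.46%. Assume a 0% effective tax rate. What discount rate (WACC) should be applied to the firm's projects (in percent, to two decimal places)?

11.27%

Cost of preferred: Rp = 2.01 / 49.04 = 4.0987%.
Total capital V = 230 + 33.4 + 307 = 570.4.
Equity: weight = 230/570.4 = 0.4032; cost = 17.39%.
Preferred: weight = 33.4/570.4 = 0.0586; cost = 4.0987%.
Subordinated notes: weight = 307/570.4 = 0.5382; after-tax cost = 7.46% × (1 − 0%) = 7.4600%.
WACC = 0.4032 × 17.3900% + 0.0586 × 4.0987% + 0.5382 × 7.4600% = 11.2672%.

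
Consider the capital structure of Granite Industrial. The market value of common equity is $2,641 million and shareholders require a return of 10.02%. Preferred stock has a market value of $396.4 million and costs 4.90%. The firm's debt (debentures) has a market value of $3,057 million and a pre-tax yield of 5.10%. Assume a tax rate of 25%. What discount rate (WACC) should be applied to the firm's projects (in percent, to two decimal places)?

6.58%

Total capital V = 2641 + 396.4 + 3057 = 6094.4.
Equity: weight = 2641/6094.4 = 0.4333; cost = 10.02%.
Preferred: weight = 396.4/6094.4 = 0.0650; cost = 4.9%.
Debentures: weight = 3057/6094.4 = 0.5016; after-tax cost = 5.1% × (1 − 25%) = 3.8250%.
WACC = 0.4333 × 10.0200% + 0.0650 × 4.9000% + 0.5016 × 3.8250% = 6.5795%.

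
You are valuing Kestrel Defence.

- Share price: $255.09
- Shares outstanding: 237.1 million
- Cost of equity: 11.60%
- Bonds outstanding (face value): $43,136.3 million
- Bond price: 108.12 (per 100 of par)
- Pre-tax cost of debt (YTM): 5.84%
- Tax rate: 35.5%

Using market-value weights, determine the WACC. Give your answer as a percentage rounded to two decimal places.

Market value of equity E = 255.09 × 237.1m = 60481.839m. Market value of debt D = 43136.3m × 108.12/100 = 46638.96756m.
Total capital V = 60481.839 + 46638.96756 = 107120.80656.
Equity: weight = 60481.839/107120.80656 = 0.5646; cost = 11.6%.
Bonds outstanding: weight = 46638.96756/107120.80656 = 0.4354; after-tax cost = 5.84% × (1 − 35.5%) = 3.7668%.
WACC = 0.5646 × 11.6000% + 0.4354 × 3.7668% = 8.1895%.

8.19%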